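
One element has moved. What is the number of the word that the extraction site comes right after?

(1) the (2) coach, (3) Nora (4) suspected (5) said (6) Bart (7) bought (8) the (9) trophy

4

The displaced element is "the coach" (word 2).
It is linked across 1 clause boundary (Ø).
It functions as the subject of "said", so the gap sits immediately after word 4 ("suspected").
Base order: Nora suspected the coach said Bart bought the trophy.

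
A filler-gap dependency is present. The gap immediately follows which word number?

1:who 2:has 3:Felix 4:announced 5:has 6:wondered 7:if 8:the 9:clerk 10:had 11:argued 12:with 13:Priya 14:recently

The displaced element is "who" (word 1).
It is linked across 1 clause boundary (Ø).
It functions as the subject of "wondered", so the gap sits immediately after word 4 ("announced").
Base order: Felix has announced that who has wondered if the clerk had argued with Priya recently.

4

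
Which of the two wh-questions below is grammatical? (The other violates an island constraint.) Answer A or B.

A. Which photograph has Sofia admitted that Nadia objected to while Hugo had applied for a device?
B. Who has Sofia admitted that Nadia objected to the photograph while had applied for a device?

A

In B, the wh-phrase is extracted from inside an adjunct island (introduced by "while"), which blocks movement.
In A, the extraction path crosses only that-complement boundaries, which are transparent.
So A is grammatical.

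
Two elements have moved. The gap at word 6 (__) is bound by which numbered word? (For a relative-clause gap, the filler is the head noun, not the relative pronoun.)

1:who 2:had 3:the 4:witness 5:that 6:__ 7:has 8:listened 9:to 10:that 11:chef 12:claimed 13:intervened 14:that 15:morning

4

The marked gap is inside the relative clause, the subject of "listened".
Its filler is the head noun "witness" (via "that"), at word 4.
(The other dependency links word 1 to a gap after word 12.)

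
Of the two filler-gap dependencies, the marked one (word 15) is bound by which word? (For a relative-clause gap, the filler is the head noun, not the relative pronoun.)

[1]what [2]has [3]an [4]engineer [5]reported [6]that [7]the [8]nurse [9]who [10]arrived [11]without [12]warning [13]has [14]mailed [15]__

1

The marked gap is the direct object of "mailed".
Its filler is the fronted wh-phrase "what", at word 1.
(The other dependency links word 8 to a gap after word 9.)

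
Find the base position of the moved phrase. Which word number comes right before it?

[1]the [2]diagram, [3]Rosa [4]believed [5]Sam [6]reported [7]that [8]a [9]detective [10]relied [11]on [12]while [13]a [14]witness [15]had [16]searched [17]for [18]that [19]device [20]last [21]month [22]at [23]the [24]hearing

The displaced element is "the diagram" (word 2).
It is linked across 2 clause boundaries (Ø → that).
It functions as the object of the preposition "on" of "relied", so the gap sits immediately after word 11 ("on").
Base order: Rosa believed Sam reported that a detective relied on the diagram while a witness had searched for that device last month at the hearing.

11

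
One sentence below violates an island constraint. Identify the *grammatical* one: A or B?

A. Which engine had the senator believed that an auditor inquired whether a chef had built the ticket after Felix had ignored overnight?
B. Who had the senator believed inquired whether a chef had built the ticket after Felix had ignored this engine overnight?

B

In A, the wh-phrase is extracted from inside a wh-island (introduced by "whether"), which blocks movement.
In B, the extraction path crosses only that-complement boundaries, which are transparent.
So B is grammatical.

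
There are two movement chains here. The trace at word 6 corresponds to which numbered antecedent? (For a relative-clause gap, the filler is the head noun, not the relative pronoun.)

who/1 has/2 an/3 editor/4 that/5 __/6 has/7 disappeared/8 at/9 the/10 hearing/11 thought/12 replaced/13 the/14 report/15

4

The marked gap is inside the relative clause, the subject of "disappeared".
Its filler is the head noun "editor" (via "that"), at word 4.
(The other dependency links word 1 to a gap after word 12.)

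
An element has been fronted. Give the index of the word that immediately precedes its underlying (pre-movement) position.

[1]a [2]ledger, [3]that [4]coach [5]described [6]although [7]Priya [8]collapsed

The displaced element is "a ledger" (word 2).
It functions as the direct object of "described", so the gap sits immediately after word 5 ("described").
Base order: That coach described a ledger although Priya collapsed.

5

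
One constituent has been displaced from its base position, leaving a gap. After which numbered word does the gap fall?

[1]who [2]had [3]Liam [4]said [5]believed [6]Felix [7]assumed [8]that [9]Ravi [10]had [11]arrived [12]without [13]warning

The displaced element is "who" (word 1).
It is linked across 1 clause boundary (Ø).
It functions as the subject of "believed", so the gap sits immediately after word 4 ("said").
Base order: Liam had said that who believed Felix assumed that Ravi had arrived without warning.

4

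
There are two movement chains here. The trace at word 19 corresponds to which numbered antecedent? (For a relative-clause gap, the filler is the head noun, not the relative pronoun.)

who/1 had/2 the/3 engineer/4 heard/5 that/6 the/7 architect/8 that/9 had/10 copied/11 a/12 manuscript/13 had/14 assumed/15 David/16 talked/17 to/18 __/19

1

The marked gap is the object of the preposition "to" of "talked".
Its filler is the fronted wh-phrase "who", at word 1.
(The other dependency links word 8 to a gap after word 9.)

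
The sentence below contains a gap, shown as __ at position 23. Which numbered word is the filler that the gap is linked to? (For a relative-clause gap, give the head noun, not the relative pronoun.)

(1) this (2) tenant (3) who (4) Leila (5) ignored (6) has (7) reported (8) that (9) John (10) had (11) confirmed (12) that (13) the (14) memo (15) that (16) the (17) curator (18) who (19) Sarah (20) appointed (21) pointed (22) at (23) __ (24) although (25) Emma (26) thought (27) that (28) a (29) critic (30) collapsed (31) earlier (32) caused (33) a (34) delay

The gap at 23 is the prepositional object of "pointed", inside a relative clause.
The relative pronoun is "that" (word 15); it is bound by the head noun immediately before it.
Its filler is the head noun "memo", at word 14.

14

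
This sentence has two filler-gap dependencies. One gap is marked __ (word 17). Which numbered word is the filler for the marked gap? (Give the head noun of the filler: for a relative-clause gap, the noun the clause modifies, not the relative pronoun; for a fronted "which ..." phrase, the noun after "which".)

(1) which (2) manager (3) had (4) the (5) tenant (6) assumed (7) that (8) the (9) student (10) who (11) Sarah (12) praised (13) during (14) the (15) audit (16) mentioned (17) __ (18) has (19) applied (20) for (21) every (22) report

The marked gap is the subject of "applied".
Its filler is the fronted wh-phrase "which manager", at word 2.
(The other dependency links word 9 to a gap after word 12.)

2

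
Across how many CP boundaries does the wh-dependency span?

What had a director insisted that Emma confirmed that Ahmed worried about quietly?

2

"what" is extracted from the PP object of "worried".
Boundaries crossed, outermost first: [that], [that] — 2 in total.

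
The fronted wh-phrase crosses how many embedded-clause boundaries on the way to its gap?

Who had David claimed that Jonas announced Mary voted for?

"who" is extracted from the PP object of "voted".
Boundaries crossed, outermost first: [that], [Ø] — 2 in total.

2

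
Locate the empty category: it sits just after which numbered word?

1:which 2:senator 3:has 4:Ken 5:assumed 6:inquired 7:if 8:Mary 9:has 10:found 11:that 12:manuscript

5

The displaced element is "which senator" (word 2).
It is linked across 1 clause boundary (Ø).
It functions as the subject of "inquired", so the gap sits immediately after word 5 ("assumed").
Base order: Ken has assumed that which senator inquired if Mary has found that manuscript.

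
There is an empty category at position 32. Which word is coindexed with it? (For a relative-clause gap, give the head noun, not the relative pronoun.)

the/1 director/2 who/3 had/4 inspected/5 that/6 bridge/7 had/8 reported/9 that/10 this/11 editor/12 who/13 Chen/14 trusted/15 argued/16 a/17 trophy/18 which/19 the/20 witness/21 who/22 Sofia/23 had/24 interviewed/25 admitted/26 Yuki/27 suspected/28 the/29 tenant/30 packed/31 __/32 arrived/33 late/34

The gap at 32 is the object of "packed", inside a relative clause.
The relative pronoun is "which" (word 19); it is bound by the head noun immediately before it.
Its filler is the head noun "trophy", at word 18.

18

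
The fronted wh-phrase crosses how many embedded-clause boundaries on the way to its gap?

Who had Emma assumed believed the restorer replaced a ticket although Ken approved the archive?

1

"who" is extracted from the subject of "believed".
Boundaries crossed, outermost first: [Ø] — 1 in total.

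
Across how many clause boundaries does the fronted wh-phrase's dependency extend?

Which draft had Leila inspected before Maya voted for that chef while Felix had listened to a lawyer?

0

"which draft" originates inside the matrix clause — no clause boundary is crossed.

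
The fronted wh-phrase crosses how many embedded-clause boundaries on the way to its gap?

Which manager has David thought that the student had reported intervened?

"which manager" is extracted from the subject of "intervened".
Boundaries crossed, outermost first: [that], [Ø] — 2 in total.

2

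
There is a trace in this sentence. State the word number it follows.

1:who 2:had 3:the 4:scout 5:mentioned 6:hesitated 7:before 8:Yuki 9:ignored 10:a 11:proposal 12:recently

The displaced element is "who" (word 1).
It is linked across 1 clause boundary (Ø).
It functions as the subject of "hesitated", so the gap sits immediately after word 5 ("mentioned").
Base order: The scout had mentioned that who hesitated before Yuki ignored a proposal recently.

5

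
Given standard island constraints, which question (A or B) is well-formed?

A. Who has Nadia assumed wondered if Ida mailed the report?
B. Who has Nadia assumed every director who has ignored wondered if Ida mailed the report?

In B, the wh-phrase is extracted from inside a complex-NP island (relative clause) (introduced by "who"), which blocks movement.
In A, the extraction path crosses only that-complement boundaries, which are transparent.
So A is grammatical.

A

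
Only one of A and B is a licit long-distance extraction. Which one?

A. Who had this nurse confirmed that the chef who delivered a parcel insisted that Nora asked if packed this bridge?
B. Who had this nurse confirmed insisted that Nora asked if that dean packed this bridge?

B

In A, the wh-phrase is extracted from inside a wh-island (introduced by "if"), which blocks movement.
In B, the extraction path crosses only that-complement boundaries, which are transparent.
So B is grammatical.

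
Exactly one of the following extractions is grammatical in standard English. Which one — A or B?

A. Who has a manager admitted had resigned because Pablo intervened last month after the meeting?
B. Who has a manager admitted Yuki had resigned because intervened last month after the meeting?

In B, the wh-phrase is extracted from inside an adjunct island (introduced by "because"), which blocks movement.
In A, the extraction path crosses only that-complement boundaries, which are transparent.
So A is grammatical.

A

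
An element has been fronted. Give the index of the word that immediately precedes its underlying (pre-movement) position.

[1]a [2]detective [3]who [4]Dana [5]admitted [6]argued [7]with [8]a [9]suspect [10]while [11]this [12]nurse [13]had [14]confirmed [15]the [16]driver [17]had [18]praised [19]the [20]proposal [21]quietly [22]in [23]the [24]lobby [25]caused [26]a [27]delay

The displaced element is "a detective" (word 2).
It is linked across 1 clause boundary (Ø).
It functions as the subject of "argued", so the gap sits immediately after word 5 ("admitted").
Base order: Dana admitted a detective argued with a suspect while this nurse had confirmed the driver had praised the proposal quietly in the lobby.

5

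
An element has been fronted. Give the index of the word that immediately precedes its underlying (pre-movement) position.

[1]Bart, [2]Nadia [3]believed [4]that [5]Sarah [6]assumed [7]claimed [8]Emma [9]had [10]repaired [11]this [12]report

The displaced element is "Bart" (word 1).
It is linked across 2 clause boundaries (that → Ø).
It functions as the subject of "claimed", so the gap sits immediately after word 6 ("assumed").
Base order: Nadia believed that Sarah assumed Bart claimed Emma had repaired this report.

6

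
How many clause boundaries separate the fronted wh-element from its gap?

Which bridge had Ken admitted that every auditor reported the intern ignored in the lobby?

"which bridge" is extracted from the object of "ignored".
Boundaries crossed, outermost first: [that], [Ø] — 2 in total.

2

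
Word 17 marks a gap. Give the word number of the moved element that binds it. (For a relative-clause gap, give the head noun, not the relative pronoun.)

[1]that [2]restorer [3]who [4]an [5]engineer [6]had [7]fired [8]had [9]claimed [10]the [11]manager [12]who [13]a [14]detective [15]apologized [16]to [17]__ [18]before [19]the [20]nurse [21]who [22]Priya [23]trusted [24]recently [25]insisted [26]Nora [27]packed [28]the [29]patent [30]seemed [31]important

The gap at 17 is the prepositional object of "apologized", inside a relative clause.
The relative pronoun is "who" (word 12); it is bound by the head noun immediately before it.
Its filler is the head noun "manager", at word 11.

11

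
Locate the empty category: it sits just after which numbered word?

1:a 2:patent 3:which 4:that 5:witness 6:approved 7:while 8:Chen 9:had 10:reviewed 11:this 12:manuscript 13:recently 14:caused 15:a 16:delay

6

The displaced element is "a patent" (word 2).
It functions as the direct object of "approved", so the gap sits immediately after word 6 ("approved").
Base order: That witness approved a patent while Chen had reviewed this manuscript recently.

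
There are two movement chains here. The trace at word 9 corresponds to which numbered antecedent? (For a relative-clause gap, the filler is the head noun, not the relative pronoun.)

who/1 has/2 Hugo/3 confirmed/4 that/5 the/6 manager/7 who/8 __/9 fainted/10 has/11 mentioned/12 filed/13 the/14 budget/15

7

The marked gap is inside the relative clause, the subject of "fainted".
Its filler is the head noun "manager" (via "who"), at word 7.
(The other dependency links word 1 to a gap after word 12.)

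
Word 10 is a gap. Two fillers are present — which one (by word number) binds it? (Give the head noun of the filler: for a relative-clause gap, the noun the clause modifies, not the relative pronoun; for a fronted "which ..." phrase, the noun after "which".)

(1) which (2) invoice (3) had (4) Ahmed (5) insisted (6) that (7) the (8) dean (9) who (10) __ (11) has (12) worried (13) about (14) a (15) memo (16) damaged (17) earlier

8

The marked gap is inside the relative clause, the subject of "worried".
Its filler is the head noun "dean" (via "who"), at word 8.
(The other dependency links word 2 to a gap after word 16.)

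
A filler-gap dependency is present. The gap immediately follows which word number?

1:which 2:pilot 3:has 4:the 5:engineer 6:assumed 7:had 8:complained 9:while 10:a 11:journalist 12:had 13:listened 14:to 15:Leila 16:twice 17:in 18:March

The displaced element is "which pilot" (word 2).
It is linked across 1 clause boundary (Ø).
It functions as the subject of "complained", so the gap sits immediately after word 6 ("assumed").
Base order: The engineer has assumed that which pilot had complained while a journalist had listened to Leila twice in March.

6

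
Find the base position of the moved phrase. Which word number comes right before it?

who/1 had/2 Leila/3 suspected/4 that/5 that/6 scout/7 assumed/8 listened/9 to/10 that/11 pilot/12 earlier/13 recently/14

8

The displaced element is "who" (word 1).
It is linked across 2 clause boundaries (that → Ø).
It functions as the subject of "listened", so the gap sits immediately after word 8 ("assumed").
Base order: Leila had suspected that that scout assumed that who listened to that pilot earlier recently.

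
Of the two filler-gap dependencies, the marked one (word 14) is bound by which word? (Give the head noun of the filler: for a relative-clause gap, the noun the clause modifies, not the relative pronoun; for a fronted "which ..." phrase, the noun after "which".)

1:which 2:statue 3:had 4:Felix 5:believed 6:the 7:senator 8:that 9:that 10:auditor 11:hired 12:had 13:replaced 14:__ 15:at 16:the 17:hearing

The marked gap is the direct object of "replaced".
Its filler is the fronted wh-phrase "which statue", at word 2.
(The other dependency links word 7 to a gap after word 11.)

2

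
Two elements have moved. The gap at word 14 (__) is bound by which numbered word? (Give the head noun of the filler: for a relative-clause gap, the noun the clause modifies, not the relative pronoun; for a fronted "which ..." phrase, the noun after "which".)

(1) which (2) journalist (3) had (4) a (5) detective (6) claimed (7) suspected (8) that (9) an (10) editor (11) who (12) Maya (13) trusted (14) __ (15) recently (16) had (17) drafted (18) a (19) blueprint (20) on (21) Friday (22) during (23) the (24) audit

10

The marked gap is inside the relative clause, the direct object of "trusted".
Its filler is the head noun "editor" (via "who"), at word 10.
(The other dependency links word 2 to a gap after word 6.)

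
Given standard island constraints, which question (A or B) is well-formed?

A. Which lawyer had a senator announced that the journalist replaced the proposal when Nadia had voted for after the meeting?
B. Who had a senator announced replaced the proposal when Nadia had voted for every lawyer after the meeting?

In A, the wh-phrase is extracted from inside an adjunct island (introduced by "when"), which blocks movement.
In B, the extraction path crosses only that-complement boundaries, which are transparent.
So B is grammatical.

B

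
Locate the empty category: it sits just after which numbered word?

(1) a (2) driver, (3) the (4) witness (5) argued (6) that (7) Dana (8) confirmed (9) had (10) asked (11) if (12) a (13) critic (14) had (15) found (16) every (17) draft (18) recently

The displaced element is "a driver" (word 2).
It is linked across 2 clause boundaries (that → Ø).
It functions as the subject of "asked", so the gap sits immediately after word 8 ("confirmed").
Base order: The witness argued that Dana confirmed a driver had asked if a critic had found every draft recently.

8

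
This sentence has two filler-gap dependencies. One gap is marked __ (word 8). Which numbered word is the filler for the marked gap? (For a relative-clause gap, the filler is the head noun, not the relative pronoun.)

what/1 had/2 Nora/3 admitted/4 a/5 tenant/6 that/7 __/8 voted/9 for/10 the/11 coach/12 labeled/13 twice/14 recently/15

6

The marked gap is inside the relative clause, the subject of "voted".
Its filler is the head noun "tenant" (via "that"), at word 6.
(The other dependency links word 1 to a gap after word 13.)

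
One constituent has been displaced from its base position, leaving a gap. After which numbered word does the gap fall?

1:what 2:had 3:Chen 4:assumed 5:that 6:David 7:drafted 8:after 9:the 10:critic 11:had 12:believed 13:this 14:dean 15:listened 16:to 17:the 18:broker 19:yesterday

The displaced element is "what" (word 1).
It is linked across 1 clause boundary (that).
It functions as the direct object of "drafted", so the gap sits immediately after word 7 ("drafted").
Base order: Chen had assumed that David drafted what after the critic had believed this dean listened to the broker yesterday.

7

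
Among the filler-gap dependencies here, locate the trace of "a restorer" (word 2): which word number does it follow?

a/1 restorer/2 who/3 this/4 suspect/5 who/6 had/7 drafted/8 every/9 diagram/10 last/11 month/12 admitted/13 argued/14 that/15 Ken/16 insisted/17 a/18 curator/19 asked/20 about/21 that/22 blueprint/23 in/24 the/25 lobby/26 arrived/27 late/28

13

The displaced element is "a restorer" (word 2).
It is linked across 1 clause boundary (Ø).
It functions as the subject of "argued", so the gap sits immediately after word 13 ("admitted").
Base order: This suspect who had drafted every diagram last month admitted a restorer argued that Ken insisted a curator asked about that blueprint in the lobby.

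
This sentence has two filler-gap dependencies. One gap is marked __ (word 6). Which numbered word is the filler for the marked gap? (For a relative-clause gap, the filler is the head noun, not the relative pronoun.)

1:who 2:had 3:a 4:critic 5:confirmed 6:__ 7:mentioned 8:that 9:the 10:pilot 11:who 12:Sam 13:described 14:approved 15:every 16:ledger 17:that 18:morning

1

The marked gap is the subject of "mentioned".
Its filler is the fronted wh-phrase "who", at word 1.
(The other dependency links word 10 to a gap after word 13.)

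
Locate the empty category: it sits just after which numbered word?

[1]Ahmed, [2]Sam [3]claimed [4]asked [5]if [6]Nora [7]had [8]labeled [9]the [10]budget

3

The displaced element is "Ahmed" (word 1).
It is linked across 1 clause boundary (Ø).
It functions as the subject of "asked", so the gap sits immediately after word 3 ("claimed").
Base order: Sam claimed that Ahmed asked if Nora had labeled the budget.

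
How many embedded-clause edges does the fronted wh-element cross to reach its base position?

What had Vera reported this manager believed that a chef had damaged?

2

"what" is extracted from the object of "damaged".
Boundaries crossed, outermost first: [Ø], [that] — 2 in total.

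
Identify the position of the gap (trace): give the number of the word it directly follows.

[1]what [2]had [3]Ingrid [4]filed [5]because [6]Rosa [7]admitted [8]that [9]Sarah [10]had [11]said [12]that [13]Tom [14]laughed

4

The displaced element is "what" (word 1).
It functions as the direct object of "filed", so the gap sits immediately after word 4 ("filed").
Base order: Ingrid had filed what because Rosa admitted that Sarah had said that Tom laughed.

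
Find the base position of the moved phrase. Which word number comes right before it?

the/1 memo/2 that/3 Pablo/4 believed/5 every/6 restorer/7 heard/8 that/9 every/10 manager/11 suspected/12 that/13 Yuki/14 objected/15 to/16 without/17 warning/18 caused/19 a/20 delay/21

The displaced element is "the memo" (word 2).
It is linked across 3 clause boundaries (Ø → that → that).
It functions as the object of the preposition "to" of "objected", so the gap sits immediately after word 16 ("to").
Base order: Pablo believed every restorer heard that every manager suspected that Yuki objected to the memo without warning.

16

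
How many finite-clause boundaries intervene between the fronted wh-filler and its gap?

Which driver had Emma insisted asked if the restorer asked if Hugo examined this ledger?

1

"which driver" is extracted from the subject of "asked".
Boundaries crossed, outermost first: [Ø] — 1 in total.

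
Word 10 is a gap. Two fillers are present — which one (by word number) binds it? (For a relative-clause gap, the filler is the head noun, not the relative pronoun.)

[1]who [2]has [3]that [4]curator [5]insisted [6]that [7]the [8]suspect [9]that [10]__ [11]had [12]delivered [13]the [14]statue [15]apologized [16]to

The marked gap is inside the relative clause, the subject of "delivered".
Its filler is the head noun "suspect" (via "that"), at word 8.
(The other dependency links word 1 to a gap after word 16.)

8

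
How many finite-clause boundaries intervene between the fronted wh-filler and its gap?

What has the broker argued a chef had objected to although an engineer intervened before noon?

1

"what" is extracted from the PP object of "objected".
Boundaries crossed, outermost first: [Ø] — 1 in total.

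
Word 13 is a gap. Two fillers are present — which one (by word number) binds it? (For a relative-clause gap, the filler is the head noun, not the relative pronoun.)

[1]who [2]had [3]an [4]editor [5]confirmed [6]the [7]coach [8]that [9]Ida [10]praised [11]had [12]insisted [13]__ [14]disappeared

The marked gap is the subject of "disappeared".
Its filler is the fronted wh-phrase "who", at word 1.
(The other dependency links word 7 to a gap after word 10.)

1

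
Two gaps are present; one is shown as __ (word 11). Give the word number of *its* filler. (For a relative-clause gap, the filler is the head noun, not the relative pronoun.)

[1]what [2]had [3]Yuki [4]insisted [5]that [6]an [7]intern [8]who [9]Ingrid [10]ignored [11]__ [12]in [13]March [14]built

7

The marked gap is inside the relative clause, the direct object of "ignored".
Its filler is the head noun "intern" (via "who"), at word 7.
(The other dependency links word 1 to a gap after word 14.)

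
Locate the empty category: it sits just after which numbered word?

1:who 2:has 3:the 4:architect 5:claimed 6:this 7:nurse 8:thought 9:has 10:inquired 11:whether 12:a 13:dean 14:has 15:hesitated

The displaced element is "who" (word 1).
It is linked across 2 clause boundaries (Ø → Ø).
It functions as the subject of "inquired", so the gap sits immediately after word 8 ("thought").
Base order: The architect has claimed this nurse thought that who has inquired whether a dean has hesitated.

8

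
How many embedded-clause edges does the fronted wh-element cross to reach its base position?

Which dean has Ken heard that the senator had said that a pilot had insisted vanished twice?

3

"which dean" is extracted from the subject of "vanished".
Boundaries crossed, outermost first: [that], [that], [Ø] — 3 in total.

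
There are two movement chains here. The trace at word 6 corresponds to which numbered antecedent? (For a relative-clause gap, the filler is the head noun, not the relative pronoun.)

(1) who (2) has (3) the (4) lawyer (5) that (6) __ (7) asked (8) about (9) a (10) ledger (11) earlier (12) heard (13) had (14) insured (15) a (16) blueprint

4

The marked gap is inside the relative clause, the subject of "asked".
Its filler is the head noun "lawyer" (via "that"), at word 4.
(The other dependency links word 1 to a gap after word 12.)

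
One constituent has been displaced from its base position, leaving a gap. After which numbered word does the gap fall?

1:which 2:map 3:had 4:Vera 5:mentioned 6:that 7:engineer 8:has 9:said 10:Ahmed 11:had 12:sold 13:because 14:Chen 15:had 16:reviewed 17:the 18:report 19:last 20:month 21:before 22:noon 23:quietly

The displaced element is "which map" (word 2).
It is linked across 2 clause boundaries (Ø → Ø).
It functions as the direct object of "sold", so the gap sits immediately after word 12 ("sold").
Base order: Vera had mentioned that engineer has said Ahmed had sold which map because Chen had reviewed the report last month before noon quietly.

12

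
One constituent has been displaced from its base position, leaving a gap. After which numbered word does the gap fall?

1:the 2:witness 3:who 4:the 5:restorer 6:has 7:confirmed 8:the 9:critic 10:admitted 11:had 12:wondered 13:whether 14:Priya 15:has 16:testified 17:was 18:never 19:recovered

10

The displaced element is "the witness" (word 2).
It is linked across 2 clause boundaries (Ø → Ø).
It functions as the subject of "wondered", so the gap sits immediately after word 10 ("admitted").
Base order: The restorer has confirmed the critic admitted that the witness had wondered whether Priya has testified.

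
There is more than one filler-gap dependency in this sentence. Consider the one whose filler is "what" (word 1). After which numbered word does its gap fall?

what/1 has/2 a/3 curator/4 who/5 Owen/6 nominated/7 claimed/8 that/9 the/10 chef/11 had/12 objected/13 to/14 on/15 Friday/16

The displaced element is "what" (word 1).
It is linked across 1 clause boundary (that).
It functions as the object of the preposition "to" of "objected", so the gap sits immediately after word 14 ("to").
Base order: A curator who Owen nominated has claimed that the chef had objected to what on Friday.

14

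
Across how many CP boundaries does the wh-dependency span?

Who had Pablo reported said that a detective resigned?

"who" is extracted from the subject of "said".
Boundaries crossed, outermost first: [Ø] — 1 in total.

1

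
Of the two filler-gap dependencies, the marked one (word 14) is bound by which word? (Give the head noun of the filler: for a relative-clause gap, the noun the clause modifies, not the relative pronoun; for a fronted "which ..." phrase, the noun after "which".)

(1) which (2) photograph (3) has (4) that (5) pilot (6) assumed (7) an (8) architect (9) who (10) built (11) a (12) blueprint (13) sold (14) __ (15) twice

2

The marked gap is the direct object of "sold".
Its filler is the fronted wh-phrase "which photograph", at word 2.
(The other dependency links word 8 to a gap after word 9.)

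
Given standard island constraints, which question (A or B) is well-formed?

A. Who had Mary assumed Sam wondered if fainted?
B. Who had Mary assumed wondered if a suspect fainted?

B

In A, the wh-phrase is extracted from inside a wh-island (introduced by "if"), which blocks movement.
In B, the extraction path crosses only that-complement boundaries, which are transparent.
So B is grammatical.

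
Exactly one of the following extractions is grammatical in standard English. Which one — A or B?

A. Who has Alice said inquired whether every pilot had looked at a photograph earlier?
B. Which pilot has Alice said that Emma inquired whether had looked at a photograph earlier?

In B, the wh-phrase is extracted from inside a wh-island (introduced by "whether"), which blocks movement.
In A, the extraction path crosses only that-complement boundaries, which are transparent.
So A is grammatical.

A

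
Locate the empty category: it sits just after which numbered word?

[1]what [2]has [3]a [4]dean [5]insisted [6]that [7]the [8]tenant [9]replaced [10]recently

The displaced element is "what" (word 1).
It is linked across 1 clause boundary (that).
It functions as the direct object of "replaced", so the gap sits immediately after word 9 ("replaced").
Base order: A dean has insisted that the tenant replaced what recently.

9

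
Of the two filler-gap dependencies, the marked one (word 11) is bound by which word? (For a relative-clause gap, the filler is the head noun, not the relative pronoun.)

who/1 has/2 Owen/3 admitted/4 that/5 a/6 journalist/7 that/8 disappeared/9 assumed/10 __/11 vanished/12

1

The marked gap is the subject of "vanished".
Its filler is the fronted wh-phrase "who", at word 1.
(The other dependency links word 7 to a gap after word 8.)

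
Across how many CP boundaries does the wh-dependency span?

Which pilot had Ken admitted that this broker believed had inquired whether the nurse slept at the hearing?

"which pilot" is extracted from the subject of "inquired".
Boundaries crossed, outermost first: [that], [Ø] — 2 in total.

2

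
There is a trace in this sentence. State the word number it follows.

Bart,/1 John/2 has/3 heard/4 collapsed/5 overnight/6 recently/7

4

The displaced element is "Bart" (word 1).
It is linked across 1 clause boundary (Ø).
It functions as the subject of "collapsed", so the gap sits immediately after word 4 ("heard").
Base order: John has heard Bart collapsed overnight recently.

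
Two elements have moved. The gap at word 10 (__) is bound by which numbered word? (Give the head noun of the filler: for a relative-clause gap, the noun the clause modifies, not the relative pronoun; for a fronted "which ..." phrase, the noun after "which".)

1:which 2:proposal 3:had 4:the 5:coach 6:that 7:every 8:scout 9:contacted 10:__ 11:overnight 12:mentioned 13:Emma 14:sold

The marked gap is inside the relative clause, the direct object of "contacted".
Its filler is the head noun "coach" (via "that"), at word 5.
(The other dependency links word 2 to a gap after word 14.)

5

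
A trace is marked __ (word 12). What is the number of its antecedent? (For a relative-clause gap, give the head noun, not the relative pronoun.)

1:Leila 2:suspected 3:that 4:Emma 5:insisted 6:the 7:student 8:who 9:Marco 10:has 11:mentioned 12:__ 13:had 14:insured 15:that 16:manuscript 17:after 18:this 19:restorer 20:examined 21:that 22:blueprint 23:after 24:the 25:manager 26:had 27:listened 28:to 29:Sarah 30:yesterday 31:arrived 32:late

7

The gap at 12 is the subject of "insured", inside a relative clause.
The relative pronoun is "who" (word 8); it is bound by the head noun immediately before it.
Its filler is the head noun "student", at word 7.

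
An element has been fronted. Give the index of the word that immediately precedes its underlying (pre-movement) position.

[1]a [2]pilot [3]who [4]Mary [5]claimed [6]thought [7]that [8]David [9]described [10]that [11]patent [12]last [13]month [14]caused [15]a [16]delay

5

The displaced element is "a pilot" (word 2).
It is linked across 1 clause boundary (Ø).
It functions as the subject of "thought", so the gap sits immediately after word 5 ("claimed").
Base order: Mary claimed that a pilot thought that David described that patent last month.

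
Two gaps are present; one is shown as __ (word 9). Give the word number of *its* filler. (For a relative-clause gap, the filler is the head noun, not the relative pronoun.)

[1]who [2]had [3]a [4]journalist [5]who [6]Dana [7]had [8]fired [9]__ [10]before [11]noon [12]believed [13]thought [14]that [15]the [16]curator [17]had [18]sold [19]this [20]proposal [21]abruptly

4

The marked gap is inside the relative clause, the direct object of "fired".
Its filler is the head noun "journalist" (via "who"), at word 4.
(The other dependency links word 1 to a gap after word 12.)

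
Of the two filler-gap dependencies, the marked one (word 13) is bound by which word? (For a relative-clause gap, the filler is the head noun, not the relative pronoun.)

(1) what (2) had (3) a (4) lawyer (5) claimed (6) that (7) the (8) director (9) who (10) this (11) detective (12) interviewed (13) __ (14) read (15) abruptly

8

The marked gap is inside the relative clause, the direct object of "interviewed".
Its filler is the head noun "director" (via "who"), at word 8.
(The other dependency links word 1 to a gap after word 14.)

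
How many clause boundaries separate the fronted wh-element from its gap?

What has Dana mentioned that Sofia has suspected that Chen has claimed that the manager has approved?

"what" is extracted from the object of "approved".
Boundaries crossed, outermost first: [that], [that], [that] — 3 in total.

3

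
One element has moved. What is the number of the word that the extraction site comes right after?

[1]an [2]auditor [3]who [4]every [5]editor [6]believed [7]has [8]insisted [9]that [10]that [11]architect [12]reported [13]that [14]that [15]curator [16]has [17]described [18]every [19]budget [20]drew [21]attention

6

The displaced element is "an auditor" (word 2).
It is linked across 1 clause boundary (Ø).
It functions as the subject of "insisted", so the gap sits immediately after word 6 ("believed").
Base order: Every editor believed an auditor has insisted that that architect reported that that curator has described every budget.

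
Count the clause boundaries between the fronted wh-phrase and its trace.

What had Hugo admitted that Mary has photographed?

1

"what" is extracted from the object of "photographed".
Boundaries crossed, outermost first: [that] — 1 in total.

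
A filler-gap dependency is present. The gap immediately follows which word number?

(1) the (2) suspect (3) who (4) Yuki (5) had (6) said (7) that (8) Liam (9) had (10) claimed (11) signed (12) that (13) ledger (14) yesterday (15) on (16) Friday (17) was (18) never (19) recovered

10

The displaced element is "the suspect" (word 2).
It is linked across 2 clause boundaries (that → Ø).
It functions as the subject of "signed", so the gap sits immediately after word 10 ("claimed").
Base order: Yuki had said that Liam had claimed that the suspect signed that ledger yesterday on Friday.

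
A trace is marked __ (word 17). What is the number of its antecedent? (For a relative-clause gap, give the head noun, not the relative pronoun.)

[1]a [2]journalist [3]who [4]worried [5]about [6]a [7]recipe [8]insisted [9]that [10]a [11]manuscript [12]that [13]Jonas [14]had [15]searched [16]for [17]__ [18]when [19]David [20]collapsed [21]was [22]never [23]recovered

11

The gap at 17 is the prepositional object of "searched", inside a relative clause.
The relative pronoun is "that" (word 12); it is bound by the head noun immediately before it.
Its filler is the head noun "manuscript", at word 11.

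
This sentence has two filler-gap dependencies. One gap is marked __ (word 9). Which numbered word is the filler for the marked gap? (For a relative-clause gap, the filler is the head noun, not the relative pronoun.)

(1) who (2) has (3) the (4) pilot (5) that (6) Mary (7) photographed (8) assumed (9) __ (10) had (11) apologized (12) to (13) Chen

1

The marked gap is the subject of "apologized".
Its filler is the fronted wh-phrase "who", at word 1.
(The other dependency links word 4 to a gap after word 7.)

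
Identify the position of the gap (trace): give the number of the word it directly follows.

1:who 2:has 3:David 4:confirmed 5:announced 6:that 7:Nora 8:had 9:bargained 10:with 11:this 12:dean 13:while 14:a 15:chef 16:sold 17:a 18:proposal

The displaced element is "who" (word 1).
It is linked across 1 clause boundary (Ø).
It functions as the subject of "announced", so the gap sits immediately after word 4 ("confirmed").
Base order: David has confirmed that who announced that Nora had bargained with this dean while a chef sold a proposal.

4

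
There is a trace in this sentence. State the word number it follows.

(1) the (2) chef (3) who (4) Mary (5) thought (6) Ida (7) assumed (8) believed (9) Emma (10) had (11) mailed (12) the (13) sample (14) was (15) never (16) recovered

The displaced element is "the chef" (word 2).
It is linked across 2 clause boundaries (Ø → Ø).
It functions as the subject of "believed", so the gap sits immediately after word 7 ("assumed").
Base order: Mary thought Ida assumed that the chef believed Emma had mailed the sample.

7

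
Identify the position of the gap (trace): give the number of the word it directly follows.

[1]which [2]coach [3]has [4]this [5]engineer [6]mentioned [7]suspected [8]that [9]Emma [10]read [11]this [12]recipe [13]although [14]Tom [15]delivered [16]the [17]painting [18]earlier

6

The displaced element is "which coach" (word 2).
It is linked across 1 clause boundary (Ø).
It functions as the subject of "suspected", so the gap sits immediately after word 6 ("mentioned").
Base order: This engineer has mentioned which coach suspected that Emma read this recipe although Tom delivered the painting earlier.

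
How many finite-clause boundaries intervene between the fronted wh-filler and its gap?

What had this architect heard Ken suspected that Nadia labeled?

"what" is extracted from the object of "labeled".
Boundaries crossed, outermost first: [Ø], [that] — 2 in total.

2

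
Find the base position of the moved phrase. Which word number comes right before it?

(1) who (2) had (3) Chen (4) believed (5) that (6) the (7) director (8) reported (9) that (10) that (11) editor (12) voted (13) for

The displaced element is "who" (word 1).
It is linked across 2 clause boundaries (that → that).
It functions as the object of the preposition "for" of "voted", so the gap sits immediately after word 13 ("for").
Base order: Chen had believed that the director reported that that editor voted for who.

13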